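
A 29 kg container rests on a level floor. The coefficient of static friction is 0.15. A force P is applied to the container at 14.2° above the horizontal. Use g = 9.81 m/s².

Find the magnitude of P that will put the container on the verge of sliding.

N = m g − P sin α (the pull lifts the container).
At impending slip, P cos α = μ_s N = μ_s (m g − P sin α).
Solving: P (cos α + μ_s sin α) = μ_s m g → P = 0.15×284/(cos 14.2° + 0.15 sin 14.2°) = 42.7/1.006 = 42.4 N.

P ≈ 42.4 N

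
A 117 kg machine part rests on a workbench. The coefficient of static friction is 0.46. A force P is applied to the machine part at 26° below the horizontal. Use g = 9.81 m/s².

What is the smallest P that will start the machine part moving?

P ≈ 757 N

N = m g + P sin α (the push presses the machine part into the workbench).
At impending slip, P cos α = μ_s N = μ_s (m g + P sin α).
Solving: P (cos α − μ_s sin α) = μ_s m g → P = 0.46×1150/(cos 26° − 0.46 sin 26°) = 528/0.6971 = 757 N.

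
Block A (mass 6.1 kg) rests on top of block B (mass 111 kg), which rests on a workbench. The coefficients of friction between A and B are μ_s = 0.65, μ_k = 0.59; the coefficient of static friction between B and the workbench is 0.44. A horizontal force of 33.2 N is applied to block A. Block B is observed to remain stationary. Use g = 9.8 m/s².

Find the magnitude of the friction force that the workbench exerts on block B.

Between the blocks, N₁ = m_A g = 59.78 N.
Maximum static friction on A from B: μ_s N₁ = 0.65×59.78 = 38.86 N.
P = 33.2 N is within that limit, so A and B move together (both at rest); the A–B friction is simply f₁ = P = 33.2 N.
By Newton's third law B feels 33.2 N forward from A. With B stationary, the floor's static friction on B balances it: f₂ = 33.2 N (well within μ_s(m_A+m_B)g = 504.9 N).

f ≈ 33.2 N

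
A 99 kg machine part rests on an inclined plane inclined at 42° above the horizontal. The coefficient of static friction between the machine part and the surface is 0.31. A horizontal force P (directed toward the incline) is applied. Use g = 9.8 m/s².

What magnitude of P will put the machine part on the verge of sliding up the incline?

At impending motion up the slope, friction acts down-slope at its limit: f = μ_s N.
Perpendicular to the incline: N = m g cos θ + P sin θ.
Along the incline: P cos θ = m g sin θ + μ_s N = m g sin θ + μ_s (m g cos θ + P sin θ).
Solving, P (cos θ − μ_s sin θ) = m g (sin θ + μ_s cos θ), so P = 99×9.8×(sin 42° + 0.31 cos 42°)/(cos 42° − 0.31 sin 42°) = 970×0.8995/0.5357 = 1630 N.

P ≈ 1630 N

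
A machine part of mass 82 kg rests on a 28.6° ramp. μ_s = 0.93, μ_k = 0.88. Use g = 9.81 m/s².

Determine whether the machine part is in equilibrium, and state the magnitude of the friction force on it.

N = m g cos θ = 706 N.
Down-slope weight component: m g sin θ = 385 N.
μ_s N = 657 N.
385 ≤ 657 N, so it stays put; friction = 385 N.

f ≈ 385 N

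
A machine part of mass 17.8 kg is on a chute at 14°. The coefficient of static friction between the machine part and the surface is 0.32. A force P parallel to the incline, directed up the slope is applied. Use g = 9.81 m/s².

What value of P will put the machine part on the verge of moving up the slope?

At impending motion up the slope, friction acts down-slope at its limit: f = μ_s N.
P is parallel to the surface, so N = m g cos θ = 169 N.
Along the incline: P = m g sin θ + μ_s N = 42.2 + 0.32×169 = 96.5 N.

P ≈ 96.5 N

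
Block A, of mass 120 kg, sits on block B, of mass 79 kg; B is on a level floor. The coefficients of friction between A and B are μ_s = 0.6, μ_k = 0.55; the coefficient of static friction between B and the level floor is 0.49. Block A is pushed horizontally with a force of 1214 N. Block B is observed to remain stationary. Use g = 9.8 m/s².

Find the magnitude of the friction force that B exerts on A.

Normal force at the A–B interface: N₁ = m_A g = 1176 N.
Maximum static friction on A from B: μ_s N₁ = 0.6×1176 = 705.6 N.
Since P = 1214 N > 705.6 N, A slides on B; the A–B friction is kinetic: f₁ = μ_k N₁ = 0.55×1176 = 647 N.
B experiences an equal 647 N forward from A (third law). B is in equilibrium, so the floor supplies f₂ = 647 N of static friction (limit μ_s(m_A+m_B)g = 955.6 N, not exceeded).

f ≈ 647 N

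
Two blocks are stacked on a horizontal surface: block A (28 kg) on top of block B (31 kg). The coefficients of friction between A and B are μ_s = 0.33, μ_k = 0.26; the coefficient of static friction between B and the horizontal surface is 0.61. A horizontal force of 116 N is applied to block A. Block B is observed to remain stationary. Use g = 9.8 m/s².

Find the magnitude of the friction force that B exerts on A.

f ≈ 71.3 N

Between the blocks, N₁ = m_A g = 274.4 N.
So the A–B interface can sustain at most μ_s N₁ = 90.55 N of static friction.
Since P = 116 N > 90.55 N, A slides on B; the A–B friction is kinetic: f₁ = μ_k N₁ = 0.26×274.4 = 71.3 N.
B experiences an equal 71.3 N forward from A (third law). B is in equilibrium, so the floor supplies f₂ = 71.3 N of static friction (limit μ_s(m_A+m_B)g = 352.7 N, not exceeded).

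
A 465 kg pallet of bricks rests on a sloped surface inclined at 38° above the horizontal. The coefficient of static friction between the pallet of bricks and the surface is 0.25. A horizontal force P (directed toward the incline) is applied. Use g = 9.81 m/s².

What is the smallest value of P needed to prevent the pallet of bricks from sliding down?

The pallet of bricks tends to slide down (tan θ > μ_s), so at the point of impending slip friction acts up-slope at its limit: f = μ_s N.
Perpendicular to the incline: N = m g cos θ + P sin θ.
Along the incline: P cos θ + μ_s N = m g sin θ, i.e. P cos θ + μ_s (m g cos θ + P sin θ) = m g sin θ.
Solving, P (cos θ + μ_s sin θ) = m g (sin θ − μ_s cos θ), so P = 4560×0.4187/0.9419 = 2030 N.

P_min ≈ 2030 N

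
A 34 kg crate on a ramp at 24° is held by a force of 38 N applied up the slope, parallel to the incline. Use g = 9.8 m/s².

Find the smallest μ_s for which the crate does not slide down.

μ_s,min ≈ 0.32

N = m g cos θ = 304.4 N.
Friction must make up the shortfall along the incline: f = m g sin θ − P = 135.5 − 38 = 97.52 N.
At the threshold f = μ_s N, so μ_s,min = 97.52/304.4 = 0.32.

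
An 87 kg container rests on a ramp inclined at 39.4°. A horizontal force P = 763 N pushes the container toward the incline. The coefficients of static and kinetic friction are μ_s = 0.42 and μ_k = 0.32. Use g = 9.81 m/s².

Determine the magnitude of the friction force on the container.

Normal direction: N = m g cos θ + P sin θ = 1144 N.
Parallel to the incline: P cos θ − m g sin θ = 589.6 − 541.7 = 47.87 N; the friction needed to balance this is 47.87 N acting down the slope.
Maximum static friction: μ_s N = 0.42 × 1144 = 480.4 N.
|f_req| = 47.87 ≤ 480.4 N → the container is in equilibrium; friction equals the required value.

f ≈ 47.9 N (down the incline)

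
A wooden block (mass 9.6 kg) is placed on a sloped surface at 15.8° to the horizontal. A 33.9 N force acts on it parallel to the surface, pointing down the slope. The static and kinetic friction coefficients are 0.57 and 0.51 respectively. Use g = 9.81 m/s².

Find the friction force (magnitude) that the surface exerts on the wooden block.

Normal force: N = m g cos θ = 9.6 × 9.81 × cos 15.8° = 90.62 N.
For equilibrium along the incline the friction force must supply f = m g sin θ + P = 25.64 + 33.9 = 59.54 N (positive meaning up-slope).
Maximum static friction available: μ_s N = 0.57 × 90.62 = 51.65 N.
Since |59.54| > 51.65 N, static friction cannot hold it; the wooden block slides down the incline and kinetic friction applies: f = μ_k N = 0.51 × 90.62 = 46.2 N.

f ≈ 46.2 N (up the incline)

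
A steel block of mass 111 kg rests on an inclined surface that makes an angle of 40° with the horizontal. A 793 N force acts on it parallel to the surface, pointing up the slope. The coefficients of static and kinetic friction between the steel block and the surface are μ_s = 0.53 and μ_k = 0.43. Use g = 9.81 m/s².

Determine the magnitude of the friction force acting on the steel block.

f ≈ 93.1 N (down the incline)

Perpendicular to the surface, N = m g cos θ = 111·9.81·cos 40° = 834.2 N.
For equilibrium along the incline the friction force must supply f = m g sin θ − P = 699.9 − 793 = -93.06 N (positive meaning up-slope).
Static friction can supply at most μ_s N = 442.1 N.
Since |-93.06| ≤ 442.1 N, the steel block remains in static equilibrium and friction takes exactly the required value.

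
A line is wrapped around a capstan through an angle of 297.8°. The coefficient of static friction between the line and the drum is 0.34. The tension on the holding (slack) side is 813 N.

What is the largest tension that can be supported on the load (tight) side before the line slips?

T_max ≈ 4760 N

At impending slip the capstan equation gives T₂/T₁ = e^{μβ} with β in radians.
β = 297.8° × π/180 = 5.198 rad.
e^{μβ} = e^{0.34×5.198} = 5.854.
T₂ = T₁ · e^{μβ} = 813 × 5.854 = 4760 N.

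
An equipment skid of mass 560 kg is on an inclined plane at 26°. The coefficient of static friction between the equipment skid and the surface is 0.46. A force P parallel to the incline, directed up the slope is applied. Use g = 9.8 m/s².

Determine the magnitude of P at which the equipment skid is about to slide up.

P ≈ 4670 N

At impending motion up the slope, friction acts down-slope at its limit: f = μ_s N.
P is parallel to the surface, so N = m g cos θ = 4930 N.
Along the incline: P = m g sin θ + μ_s N = 2410 + 0.46×4930 = 4670 N.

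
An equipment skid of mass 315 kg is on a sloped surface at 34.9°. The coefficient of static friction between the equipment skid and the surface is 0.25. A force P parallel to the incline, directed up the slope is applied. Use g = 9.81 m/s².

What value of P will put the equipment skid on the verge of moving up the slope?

At impending motion up the slope, friction acts down-slope at its limit: f = μ_s N.
P is parallel to the surface, so N = m g cos θ = 2530 N.
Along the incline: P = m g sin θ + μ_s N = 1770 + 0.25×2530 = 2400 N.

P ≈ 2400 N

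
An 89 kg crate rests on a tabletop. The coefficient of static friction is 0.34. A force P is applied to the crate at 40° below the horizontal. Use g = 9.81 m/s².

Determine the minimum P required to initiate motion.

N = m g + P sin α (the push presses the crate into the tabletop).
At impending slip, P cos α = μ_s N = μ_s (m g + P sin α).
Solving: P (cos α − μ_s sin α) = μ_s m g → P = 0.34×873/(cos 40° − 0.34 sin 40°) = 297/0.5475 = 542 N.

P ≈ 542 N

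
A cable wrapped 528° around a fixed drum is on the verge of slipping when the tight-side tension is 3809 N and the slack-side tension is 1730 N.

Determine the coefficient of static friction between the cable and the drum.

μ ≈ 0.0856

T₂/T₁ = e^{μβ} → μ = ln(T₂/T₁)/β.
β = 528° = 9.215 rad.
μ = ln(3809/1730)/9.215 = ln(2.202)/9.215 = 0.0856.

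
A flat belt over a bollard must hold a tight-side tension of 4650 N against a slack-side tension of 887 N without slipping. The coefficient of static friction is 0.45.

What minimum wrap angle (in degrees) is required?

T₂/T₁ = e^{μβ} → β = ln(T₂/T₁)/μ.
β = ln(4650/887)/0.45 = 1.657/0.45 = 3.682 rad.
In degrees: β = 3.682 × 180/π = 211°.

β_min ≈ 211°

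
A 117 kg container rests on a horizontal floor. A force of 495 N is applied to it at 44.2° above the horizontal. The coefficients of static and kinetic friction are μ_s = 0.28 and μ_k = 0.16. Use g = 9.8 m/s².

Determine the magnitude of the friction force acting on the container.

f ≈ 128 N

The vertical component of P reduces the normal force: N = m g − P sin α = 1147 − 345.1 = 801.5 N.
Horizontally, friction must balance P cos α = 354.9 N.
The static-friction limit is μ_s N = 224.4 N.
The required friction exceeds μ_s N, so the container moves and f = μ_k N = 128 N.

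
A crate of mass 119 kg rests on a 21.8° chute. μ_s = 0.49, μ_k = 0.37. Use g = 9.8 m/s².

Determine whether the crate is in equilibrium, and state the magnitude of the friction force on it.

f ≈ 433 N

N = m g cos θ = 1080 N.
Down-slope weight component: m g sin θ = 433 N.
μ_s N = 531 N.
433 ≤ 531 N, so it stays put; friction = 433 N.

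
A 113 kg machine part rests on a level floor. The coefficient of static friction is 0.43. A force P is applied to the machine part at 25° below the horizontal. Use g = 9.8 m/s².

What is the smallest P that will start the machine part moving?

P ≈ 657 N

N = m g + P sin α (the push presses the machine part into the level floor).
At impending slip, P cos α = μ_s N = μ_s (m g + P sin α).
Solving: P (cos α − μ_s sin α) = μ_s m g → P = 0.43×1110/(cos 25° − 0.43 sin 25°) = 476/0.7246 = 657 N.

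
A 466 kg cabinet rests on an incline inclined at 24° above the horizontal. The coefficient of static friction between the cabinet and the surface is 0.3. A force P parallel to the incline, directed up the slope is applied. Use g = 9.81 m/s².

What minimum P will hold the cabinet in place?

The cabinet tends to slide down (tan θ > μ_s), so at the point of impending slip friction acts up-slope at its limit: f = μ_s N.
P is parallel to the surface, so N = m g cos θ = 4180 N.
Along the incline: P + μ_s N = m g sin θ, so P = 1860 − 0.3×4180 = 607 N.

P_min ≈ 607 N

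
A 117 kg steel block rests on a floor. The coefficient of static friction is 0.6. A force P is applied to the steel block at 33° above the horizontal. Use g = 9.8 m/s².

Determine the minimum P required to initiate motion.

P ≈ 590 N

N = m g − P sin α (the pull lifts the steel block).
At impending slip, P cos α = μ_s N = μ_s (m g − P sin α).
Solving: P (cos α + μ_s sin α) = μ_s m g → P = 0.6×1150/(cos 33° + 0.6 sin 33°) = 688/1.165 = 590 N.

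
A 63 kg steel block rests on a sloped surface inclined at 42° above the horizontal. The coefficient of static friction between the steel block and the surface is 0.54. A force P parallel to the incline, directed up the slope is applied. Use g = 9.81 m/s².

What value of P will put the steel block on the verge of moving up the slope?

P ≈ 662 N

At impending motion up the slope, friction acts down-slope at its limit: f = μ_s N.
P is parallel to the surface, so N = m g cos θ = 459 N.
Along the incline: P = m g sin θ + μ_s N = 414 + 0.54×459 = 662 N.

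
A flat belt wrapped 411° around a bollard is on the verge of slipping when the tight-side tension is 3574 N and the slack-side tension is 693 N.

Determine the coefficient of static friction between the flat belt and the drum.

T₂/T₁ = e^{μβ} → μ = ln(T₂/T₁)/β.
β = 411° = 7.173 rad.
μ = ln(3574/693)/7.173 = ln(5.157)/7.173 = 0.229.

μ ≈ 0.229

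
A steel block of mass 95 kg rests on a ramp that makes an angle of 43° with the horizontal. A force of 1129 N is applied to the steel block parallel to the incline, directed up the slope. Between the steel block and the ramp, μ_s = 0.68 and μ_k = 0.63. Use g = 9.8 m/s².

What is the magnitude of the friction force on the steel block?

Normal force: N = m g cos θ = 95 × 9.8 × cos 43° = 680.9 N.
Parallel to the incline, ΣF = 0 gives f = m g sin θ − P = 634.9 − 1129 = -494.1 N (up-slope positive).
Maximum static friction available: μ_s N = 0.68 × 680.9 = 463 N.
|-494.1| exceeds 463 N, so the steel block slips up-slope; friction is kinetic, f = μ_k N = 0.63×680.9 = 429 N.

f ≈ 429 N (down the incline)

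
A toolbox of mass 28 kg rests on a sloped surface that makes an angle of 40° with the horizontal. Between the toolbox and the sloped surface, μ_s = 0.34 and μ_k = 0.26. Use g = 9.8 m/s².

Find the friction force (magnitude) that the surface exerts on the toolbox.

f ≈ 54.7 N (up the incline)

Perpendicular to the surface, N = m g cos θ = 28·9.8·cos 40° = 210.2 N.
Along the slope the weight component is m g sin θ = 176.4 N; friction must supply exactly this, acting up-slope.
Maximum static friction available: μ_s N = 0.34 × 210.2 = 71.47 N.
Since |176.4| > 71.47 N, static friction cannot hold it; the toolbox slides down the incline and kinetic friction applies: f = μ_k N = 0.26 × 210.2 = 54.7 N.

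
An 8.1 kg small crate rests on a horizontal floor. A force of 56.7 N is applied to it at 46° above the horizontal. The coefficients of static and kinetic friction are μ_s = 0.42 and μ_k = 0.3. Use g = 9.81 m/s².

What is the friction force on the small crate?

Vertical equilibrium gives N = m g − P sin α = 38.67 N.
Horizontally, friction must balance P cos α = 39.39 N.
The static-friction limit is μ_s N = 16.24 N.
39.39 > 16.24 N → the small crate slides; f = μ_k N = 0.3×38.67 = 11.6 N.

f ≈ 11.6 N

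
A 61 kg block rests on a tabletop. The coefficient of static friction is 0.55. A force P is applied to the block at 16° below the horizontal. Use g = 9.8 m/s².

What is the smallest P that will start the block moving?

P ≈ 406 N

N = m g + P sin α (the push presses the block into the tabletop).
At impending slip, P cos α = μ_s N = μ_s (m g + P sin α).
Solving: P (cos α − μ_s sin α) = μ_s m g → P = 0.55×598/(cos 16° − 0.55 sin 16°) = 329/0.8097 = 406 N.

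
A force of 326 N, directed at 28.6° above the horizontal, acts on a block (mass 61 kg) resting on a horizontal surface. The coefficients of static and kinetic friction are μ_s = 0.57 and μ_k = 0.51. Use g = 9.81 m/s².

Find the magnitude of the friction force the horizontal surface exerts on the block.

f ≈ 226 N

N = m g − P sin α = 598.4 − 326×sin 28.6° = 442.4 N.
Horizontally, friction must balance P cos α = 286.2 N.
The static-friction limit is μ_s N = 252.1 N.
The required friction exceeds μ_s N, so the block moves and f = μ_k N = 226 N.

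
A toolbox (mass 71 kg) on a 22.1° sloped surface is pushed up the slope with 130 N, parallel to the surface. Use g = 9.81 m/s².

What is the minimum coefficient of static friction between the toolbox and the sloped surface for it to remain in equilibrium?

μ_s,min ≈ 0.205

N = m g cos θ = 645.3 N.
Friction must make up the shortfall along the incline: f = m g sin θ − P = 262 − 130 = 132 N.
At the threshold f = μ_s N, so μ_s,min = 132/645.3 = 0.205.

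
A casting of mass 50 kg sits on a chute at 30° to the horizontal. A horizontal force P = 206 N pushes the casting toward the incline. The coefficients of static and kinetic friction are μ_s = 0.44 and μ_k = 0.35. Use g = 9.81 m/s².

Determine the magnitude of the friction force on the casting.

The horizontal push has a component P sin θ into the surface, so N = m g cos θ + P sin θ = 424.8 + 103 = 527.8 N.
Parallel to the incline: P cos θ − m g sin θ = 178.4 − 245.2 = -66.85 N; the friction needed to balance this is 66.85 N acting up the slope.
Maximum static friction: μ_s N = 0.44 × 527.8 = 232.2 N.
Since 66.85 N is within the 232.2 N limit, the casting stays put and friction is exactly 66.8 N.

f ≈ 66.8 N (up the incline)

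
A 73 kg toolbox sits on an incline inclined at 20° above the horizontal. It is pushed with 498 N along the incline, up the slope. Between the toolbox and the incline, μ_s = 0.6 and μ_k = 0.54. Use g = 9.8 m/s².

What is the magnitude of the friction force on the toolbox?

The normal reaction is N = m g cos θ = 672.3 N.
Parallel to the incline, ΣF = 0 gives f = m g sin θ − P = 244.7 − 498 = -253.3 N (up-slope positive).
Static friction can supply at most μ_s N = 403.4 N.
Since |-253.3| ≤ 403.4 N, the toolbox remains in static equilibrium and friction takes exactly the required value.

f ≈ 253 N (down the incline)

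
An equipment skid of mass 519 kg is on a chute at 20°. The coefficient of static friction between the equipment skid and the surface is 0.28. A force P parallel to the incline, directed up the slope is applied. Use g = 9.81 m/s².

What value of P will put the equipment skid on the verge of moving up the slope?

At impending motion up the slope, friction acts down-slope at its limit: f = μ_s N.
P is parallel to the surface, so N = m g cos θ = 4780 N.
Along the incline: P = m g sin θ + μ_s N = 1740 + 0.28×4780 = 3080 N.

P ≈ 3080 N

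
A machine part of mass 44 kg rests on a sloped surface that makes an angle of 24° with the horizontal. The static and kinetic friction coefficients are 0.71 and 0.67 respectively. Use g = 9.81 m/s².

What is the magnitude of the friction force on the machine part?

Perpendicular to the surface, N = m g cos θ = 44·9.81·cos 24° = 394.3 N.
Along the slope the weight component is m g sin θ = 175.6 N; friction must supply exactly this, acting up-slope.
The static-friction ceiling is μ_s N = 0.71 × 394.3 = 280 N.
Since |175.6| ≤ 280 N, static friction is sufficient; f equals the required value, not μ_s N.

f ≈ 176 N (up the incline)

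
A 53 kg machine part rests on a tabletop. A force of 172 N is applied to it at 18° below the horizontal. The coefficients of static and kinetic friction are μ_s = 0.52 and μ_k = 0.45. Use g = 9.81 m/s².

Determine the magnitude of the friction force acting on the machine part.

f ≈ 164 N

Vertical equilibrium gives N = m g + P sin α = 573.1 N.
The horizontal driving force is P cos α = 163.6 N, so equilibrium needs friction f = 163.6 N.
μ_s N = 0.52 × 573.1 = 298 N.
163.6 ≤ 298 N → static; friction equals the required 164 N.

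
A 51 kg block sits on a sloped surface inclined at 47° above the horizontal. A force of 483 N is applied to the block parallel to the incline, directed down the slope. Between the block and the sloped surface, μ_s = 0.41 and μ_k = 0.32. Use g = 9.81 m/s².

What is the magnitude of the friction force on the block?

The normal reaction is N = m g cos θ = 341.2 N.
Parallel to the incline, ΣF = 0 gives f = m g sin θ + P = 365.9 + 483 = 848.9 N (up-slope positive).
Static friction can supply at most μ_s N = 139.9 N.
|848.9| exceeds 139.9 N, so the block slips down-slope; friction is kinetic, f = μ_k N = 0.32×341.2 = 109 N.

f ≈ 109 N (up the incline)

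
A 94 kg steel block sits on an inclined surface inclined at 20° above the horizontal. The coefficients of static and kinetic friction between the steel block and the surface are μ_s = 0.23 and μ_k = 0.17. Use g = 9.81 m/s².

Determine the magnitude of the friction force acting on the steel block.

f ≈ 147 N (up the incline)

The normal reaction is N = m g cos θ = 866.5 N.
Along the slope the weight component is m g sin θ = 315.4 N; friction must supply exactly this, acting up-slope.
Maximum static friction available: μ_s N = 0.23 × 866.5 = 199.3 N.
Since |315.4| > 199.3 N, static friction cannot hold it; the steel block slides down the incline and kinetic friction applies: f = μ_k N = 0.17 × 866.5 = 147 N.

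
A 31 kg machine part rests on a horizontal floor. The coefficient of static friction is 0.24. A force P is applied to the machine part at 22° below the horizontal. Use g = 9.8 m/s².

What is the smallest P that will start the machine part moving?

P ≈ 87.1 N

N = m g + P sin α (the push presses the machine part into the horizontal floor).
At impending slip, P cos α = μ_s N = μ_s (m g + P sin α).
Solving: P (cos α − μ_s sin α) = μ_s m g → P = 0.24×304/(cos 22° − 0.24 sin 22°) = 72.9/0.8373 = 87.1 N.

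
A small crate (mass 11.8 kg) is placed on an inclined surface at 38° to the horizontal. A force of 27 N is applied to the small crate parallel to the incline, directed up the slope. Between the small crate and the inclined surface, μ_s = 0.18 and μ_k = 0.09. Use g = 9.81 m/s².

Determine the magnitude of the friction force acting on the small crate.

f ≈ 8.21 N (up the incline)

Normal force: N = m g cos θ = 11.8 × 9.81 × cos 38° = 91.22 N.
Parallel to the incline, ΣF = 0 gives f = m g sin θ − P = 71.27 − 27 = 44.27 N (up-slope positive).
Static friction can supply at most μ_s N = 16.42 N.
|44.27| exceeds 16.42 N, so the small crate slips down-slope; friction is kinetic, f = μ_k N = 0.09×91.22 = 8.21 N.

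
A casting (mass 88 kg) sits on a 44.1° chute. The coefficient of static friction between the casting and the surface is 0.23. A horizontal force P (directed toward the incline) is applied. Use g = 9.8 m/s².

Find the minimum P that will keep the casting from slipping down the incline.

P_min ≈ 521 N

The casting tends to slide down (tan θ > μ_s), so at the point of impending slip friction acts up-slope at its limit: f = μ_s N.
Perpendicular to the incline: N = m g cos θ + P sin θ.
Along the incline: P cos θ + μ_s N = m g sin θ, i.e. P cos θ + μ_s (m g cos θ + P sin θ) = m g sin θ.
Solving, P (cos θ + μ_s sin θ) = m g (sin θ − μ_s cos θ), so P = 862×0.5307/0.8782 = 521 N.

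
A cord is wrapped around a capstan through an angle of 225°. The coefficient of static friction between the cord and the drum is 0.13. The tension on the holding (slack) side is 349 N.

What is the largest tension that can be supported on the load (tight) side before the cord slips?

T_max ≈ 581 N

At impending slip the capstan equation gives T₂/T₁ = e^{μβ} with β in radians.
β = 225° × π/180 = 3.927 rad.
e^{μβ} = e^{0.13×3.927} = 1.666.
T₂ = T₁ · e^{μβ} = 349 × 1.666 = 581 N.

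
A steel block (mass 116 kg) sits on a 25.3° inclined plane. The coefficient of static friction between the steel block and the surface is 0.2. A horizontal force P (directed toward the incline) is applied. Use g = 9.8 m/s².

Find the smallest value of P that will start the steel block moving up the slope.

P ≈ 845 N

At impending motion up the slope, friction acts down-slope at its limit: f = μ_s N.
Perpendicular to the incline: N = m g cos θ + P sin θ.
Along the incline: P cos θ = m g sin θ + μ_s N = m g sin θ + μ_s (m g cos θ + P sin θ).
Solving, P (cos θ − μ_s sin θ) = m g (sin θ + μ_s cos θ), so P = 116×9.8×(sin 25.3° + 0.2 cos 25.3°)/(cos 25.3° − 0.2 sin 25.3°) = 1140×0.6082/0.8186 = 845 N.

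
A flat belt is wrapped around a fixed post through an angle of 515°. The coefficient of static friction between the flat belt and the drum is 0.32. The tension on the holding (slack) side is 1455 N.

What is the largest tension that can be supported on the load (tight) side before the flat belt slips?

At impending slip the capstan equation gives T₂/T₁ = e^{μβ} with β in radians.
β = 515° × π/180 = 8.988 rad.
e^{μβ} = e^{0.32×8.988} = 17.75.
T₂ = T₁ · e^{μβ} = 1455 × 17.75 = 25800 N.

T_max ≈ 25800 N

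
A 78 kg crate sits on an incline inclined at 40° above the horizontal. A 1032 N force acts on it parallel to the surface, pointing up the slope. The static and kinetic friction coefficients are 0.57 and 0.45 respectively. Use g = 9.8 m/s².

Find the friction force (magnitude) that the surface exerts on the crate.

f ≈ 264 N (down the incline)

Perpendicular to the surface, N = m g cos θ = 78·9.8·cos 40° = 585.6 N.
For equilibrium along the incline the friction force must supply f = m g sin θ − P = 491.3 − 1032 = -540.7 N (positive meaning up-slope).
Static friction can supply at most μ_s N = 333.8 N.
Since |-540.7| > 333.8 N, static friction cannot hold it; the crate slides up the incline and kinetic friction applies: f = μ_k N = 0.45 × 585.6 = 264 N.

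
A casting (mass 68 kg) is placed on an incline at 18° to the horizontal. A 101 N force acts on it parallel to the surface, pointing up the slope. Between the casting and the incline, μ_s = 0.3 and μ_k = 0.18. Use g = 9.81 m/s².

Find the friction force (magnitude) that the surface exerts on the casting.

Normal force: N = m g cos θ = 68 × 9.81 × cos 18° = 634.4 N.
Parallel to the incline, ΣF = 0 gives f = m g sin θ − P = 206.1 − 101 = 105.1 N (up-slope positive).
Maximum static friction available: μ_s N = 0.3 × 634.4 = 190.3 N.
Since |105.1| ≤ 190.3 N, the casting remains in static equilibrium and friction takes exactly the required value.

f ≈ 105 N (up the incline)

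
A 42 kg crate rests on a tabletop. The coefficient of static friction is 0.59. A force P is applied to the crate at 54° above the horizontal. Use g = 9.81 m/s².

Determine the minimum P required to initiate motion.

N = m g − P sin α (the pull lifts the crate).
At impending slip, P cos α = μ_s N = μ_s (m g − P sin α).
Solving: P (cos α + μ_s sin α) = μ_s m g → P = 0.59×412/(cos 54° + 0.59 sin 54°) = 243/1.065 = 228 N.

P ≈ 228 N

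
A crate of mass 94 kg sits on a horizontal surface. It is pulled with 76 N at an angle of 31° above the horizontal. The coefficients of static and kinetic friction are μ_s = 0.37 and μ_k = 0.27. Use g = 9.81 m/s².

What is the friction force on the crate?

N = m g − P sin α = 922.1 − 76×sin 31° = 883 N.
For equilibrium, f = P cos α = 76×cos 31° = 65.14 N.
The static-friction limit is μ_s N = 326.7 N.
65.14 ≤ 326.7 N → static; friction equals the required 65.1 N.

f ≈ 65.1 N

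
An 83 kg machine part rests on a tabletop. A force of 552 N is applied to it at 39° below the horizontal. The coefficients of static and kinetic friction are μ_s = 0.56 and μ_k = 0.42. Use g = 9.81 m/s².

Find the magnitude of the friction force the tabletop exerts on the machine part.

f ≈ 429 N

N = m g + P sin α = 814.2 + 552×sin 39° = 1162 N.
The horizontal driving force is P cos α = 429 N, so equilibrium needs friction f = 429 N.
μ_s N = 0.56 × 1162 = 650.5 N.
429 ≤ 650.5 N → static; friction equals the required 429 N.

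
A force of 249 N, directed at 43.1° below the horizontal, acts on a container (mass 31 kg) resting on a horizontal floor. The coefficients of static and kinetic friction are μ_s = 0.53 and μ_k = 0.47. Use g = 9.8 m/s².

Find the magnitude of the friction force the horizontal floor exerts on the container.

Vertical equilibrium gives N = m g + P sin α = 473.9 N.
For equilibrium, f = P cos α = 249×cos 43.1° = 181.8 N.
μ_s N = 0.53 × 473.9 = 251.2 N.
181.8 ≤ 251.2 N → static; friction equals the required 182 N.

f ≈ 182 N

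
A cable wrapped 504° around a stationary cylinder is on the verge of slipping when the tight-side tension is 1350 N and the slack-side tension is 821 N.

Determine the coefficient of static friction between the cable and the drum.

μ ≈ 0.0565

T₂/T₁ = e^{μβ} → μ = ln(T₂/T₁)/β.
β = 504° = 8.796 rad.
μ = ln(1350/821)/8.796 = ln(1.644)/8.796 = 0.0565.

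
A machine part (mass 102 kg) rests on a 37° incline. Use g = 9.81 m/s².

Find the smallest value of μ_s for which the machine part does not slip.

μ_s,min ≈ 0.754

At the slip threshold m g sin θ = μ_s m g cos θ, so μ_s,min = tan θ.
μ_s,min = tan 37° = 0.754.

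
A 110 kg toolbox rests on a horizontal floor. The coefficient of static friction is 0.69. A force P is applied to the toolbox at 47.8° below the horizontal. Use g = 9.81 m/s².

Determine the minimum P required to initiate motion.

N = m g + P sin α (the push presses the toolbox into the horizontal floor).
At impending slip, P cos α = μ_s N = μ_s (m g + P sin α).
Solving: P (cos α − μ_s sin α) = μ_s m g → P = 0.69×1080/(cos 47.8° − 0.69 sin 47.8°) = 745/0.1606 = 4640 N.

P ≈ 4640 N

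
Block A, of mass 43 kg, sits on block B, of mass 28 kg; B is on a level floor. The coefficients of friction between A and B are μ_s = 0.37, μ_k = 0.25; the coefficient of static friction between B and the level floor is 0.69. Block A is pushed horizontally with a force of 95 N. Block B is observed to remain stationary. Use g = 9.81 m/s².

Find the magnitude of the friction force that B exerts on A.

f ≈ 95 N

Between the blocks, N₁ = m_A g = 421.8 N.
Maximum static friction on A from B: μ_s N₁ = 0.37×421.8 = 156.1 N.
Since P = 95 N ≤ 156.1 N, A does not slip on B; friction on A equals P = 95 N.
B experiences an equal 95 N forward from A (third law). B is in equilibrium, so the floor supplies f₂ = 95 N of static friction (limit μ_s(m_A+m_B)g = 480.6 N, not exceeded).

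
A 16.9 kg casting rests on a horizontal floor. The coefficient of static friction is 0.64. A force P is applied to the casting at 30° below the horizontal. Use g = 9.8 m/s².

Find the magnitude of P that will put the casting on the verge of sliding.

N = m g + P sin α (the push presses the casting into the horizontal floor).
At impending slip, P cos α = μ_s N = μ_s (m g + P sin α).
Solving: P (cos α − μ_s sin α) = μ_s m g → P = 0.64×166/(cos 30° − 0.64 sin 30°) = 106/0.546 = 194 N.

P ≈ 194 N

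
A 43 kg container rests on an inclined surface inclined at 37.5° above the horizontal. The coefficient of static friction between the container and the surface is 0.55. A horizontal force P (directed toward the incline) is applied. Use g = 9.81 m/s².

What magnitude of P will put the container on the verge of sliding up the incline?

P ≈ 961 N

At impending motion up the slope, friction acts down-slope at its limit: f = μ_s N.
Perpendicular to the incline: N = m g cos θ + P sin θ.
Along the incline: P cos θ = m g sin θ + μ_s N = m g sin θ + μ_s (m g cos θ + P sin θ).
Solving, P (cos θ − μ_s sin θ) = m g (sin θ + μ_s cos θ), so P = 43×9.81×(sin 37.5° + 0.55 cos 37.5°)/(cos 37.5° − 0.55 sin 37.5°) = 422×1.045/0.4585 = 961 N.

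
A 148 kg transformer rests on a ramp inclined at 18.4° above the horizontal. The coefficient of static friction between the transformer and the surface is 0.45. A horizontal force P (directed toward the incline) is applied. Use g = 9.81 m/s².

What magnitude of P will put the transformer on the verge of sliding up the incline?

P ≈ 1340 N

At impending motion up the slope, friction acts down-slope at its limit: f = μ_s N.
Perpendicular to the incline: N = m g cos θ + P sin θ.
Along the incline: P cos θ = m g sin θ + μ_s N = m g sin θ + μ_s (m g cos θ + P sin θ).
Solving, P (cos θ − μ_s sin θ) = m g (sin θ + μ_s cos θ), so P = 148×9.81×(sin 18.4° + 0.45 cos 18.4°)/(cos 18.4° − 0.45 sin 18.4°) = 1450×0.7426/0.8068 = 1340 N.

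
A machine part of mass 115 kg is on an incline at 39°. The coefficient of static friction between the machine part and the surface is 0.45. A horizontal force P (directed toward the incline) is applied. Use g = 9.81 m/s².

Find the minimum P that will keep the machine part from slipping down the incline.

The machine part tends to slide down (tan θ > μ_s), so at the point of impending slip friction acts up-slope at its limit: f = μ_s N.
Perpendicular to the incline: N = m g cos θ + P sin θ.
Along the incline: P cos θ + μ_s N = m g sin θ, i.e. P cos θ + μ_s (m g cos θ + P sin θ) = m g sin θ.
Solving, P (cos θ + μ_s sin θ) = m g (sin θ − μ_s cos θ), so P = 1130×0.2796/1.06 = 297 N.

P_min ≈ 297 N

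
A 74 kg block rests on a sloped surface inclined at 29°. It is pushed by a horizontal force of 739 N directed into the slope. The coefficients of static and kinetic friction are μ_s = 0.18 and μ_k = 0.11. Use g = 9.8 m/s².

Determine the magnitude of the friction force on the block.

f ≈ 109 N (down the incline)

Resolve perpendicular to the incline: N = m g cos θ + P sin θ = 74×9.8×cos 29° + 739×sin 29° = 992.5 N.
Parallel to the incline: P cos θ − m g sin θ = 646.3 − 351.6 = 294.8 N; the friction needed to balance this is 294.8 N acting down the slope.
The limit of static friction is μ_s N = 178.7 N.
|f_req| = 294.8 > 178.7 N → the block slides up the incline; f = μ_k N = 0.11 × 992.5 = 109 N.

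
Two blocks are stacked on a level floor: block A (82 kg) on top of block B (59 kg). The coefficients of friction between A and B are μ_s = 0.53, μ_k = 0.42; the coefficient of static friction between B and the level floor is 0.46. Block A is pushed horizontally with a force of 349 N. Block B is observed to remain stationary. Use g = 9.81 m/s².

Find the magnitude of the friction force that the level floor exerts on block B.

f ≈ 349 N

The normal force B exerts on A is simply A's weight, N₁ = 804.4 N.
Maximum static friction on A from B: μ_s N₁ = 0.53×804.4 = 426.3 N.
P = 349 N is within that limit, so A and B move together (both at rest); the A–B friction is simply f₁ = P = 349 N.
By Newton's third law B feels 349 N forward from A. With B stationary, the floor's static friction on B balances it: f₂ = 349 N (well within μ_s(m_A+m_B)g = 636.3 N).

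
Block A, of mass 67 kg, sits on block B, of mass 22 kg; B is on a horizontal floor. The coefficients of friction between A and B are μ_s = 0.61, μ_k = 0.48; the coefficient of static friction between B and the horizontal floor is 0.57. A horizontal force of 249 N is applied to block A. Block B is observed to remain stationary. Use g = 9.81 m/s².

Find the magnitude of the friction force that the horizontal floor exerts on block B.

Normal force at the A–B interface: N₁ = m_A g = 657.3 N.
So the A–B interface can sustain at most μ_s N₁ = 400.9 N of static friction.
Since P = 249 N ≤ 400.9 N, A does not slip on B; friction on A equals P = 249 N.
By Newton's third law B feels 249 N forward from A. With B stationary, the floor's static friction on B balances it: f₂ = 249 N (well within μ_s(m_A+m_B)g = 497.7 N).

f ≈ 249 N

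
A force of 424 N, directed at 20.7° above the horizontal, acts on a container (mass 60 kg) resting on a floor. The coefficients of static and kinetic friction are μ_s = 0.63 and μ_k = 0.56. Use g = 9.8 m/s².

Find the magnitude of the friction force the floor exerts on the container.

f ≈ 245 N

Vertical equilibrium gives N = m g − P sin α = 438.1 N.
Horizontally, friction must balance P cos α = 396.6 N.
μ_s N = 0.63 × 438.1 = 276 N.
The required friction exceeds μ_s N, so the container moves and f = μ_k N = 245 N.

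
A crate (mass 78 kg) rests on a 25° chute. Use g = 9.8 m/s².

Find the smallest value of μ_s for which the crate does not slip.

μ_s,min ≈ 0.466

At the slip threshold m g sin θ = μ_s m g cos θ, so μ_s,min = tan θ.
μ_s,min = tan 25° = 0.466.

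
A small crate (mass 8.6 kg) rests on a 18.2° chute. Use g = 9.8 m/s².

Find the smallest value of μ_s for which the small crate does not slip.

At the slip threshold m g sin θ = μ_s m g cos θ, so μ_s,min = tan θ.
μ_s,min = tan 18.2° = 0.329.

μ_s,min ≈ 0.329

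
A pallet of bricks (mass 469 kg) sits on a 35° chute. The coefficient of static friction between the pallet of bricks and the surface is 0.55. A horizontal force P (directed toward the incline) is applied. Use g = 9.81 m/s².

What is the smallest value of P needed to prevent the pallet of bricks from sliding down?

P_min ≈ 499 N

The pallet of bricks tends to slide down (tan θ > μ_s), so at the point of impending slip friction acts up-slope at its limit: f = μ_s N.
Perpendicular to the incline: N = m g cos θ + P sin θ.
Along the incline: P cos θ + μ_s N = m g sin θ, i.e. P cos θ + μ_s (m g cos θ + P sin θ) = m g sin θ.
Solving, P (cos θ + μ_s sin θ) = m g (sin θ − μ_s cos θ), so P = 4600×0.123/1.135 = 499 N.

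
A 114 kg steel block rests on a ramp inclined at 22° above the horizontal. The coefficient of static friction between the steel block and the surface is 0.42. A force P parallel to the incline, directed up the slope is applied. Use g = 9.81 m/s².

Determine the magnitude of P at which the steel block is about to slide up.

P ≈ 854 N

At impending motion up the slope, friction acts down-slope at its limit: f = μ_s N.
P is parallel to the surface, so N = m g cos θ = 1040 N.
Along the incline: P = m g sin θ + μ_s N = 419 + 0.42×1040 = 854 N.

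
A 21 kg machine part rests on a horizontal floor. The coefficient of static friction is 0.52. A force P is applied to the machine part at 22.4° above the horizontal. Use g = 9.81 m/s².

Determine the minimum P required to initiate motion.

N = m g − P sin α (the pull lifts the machine part).
At impending slip, P cos α = μ_s N = μ_s (m g − P sin α).
Solving: P (cos α + μ_s sin α) = μ_s m g → P = 0.52×206/(cos 22.4° + 0.52 sin 22.4°) = 107/1.123 = 95.4 N.

P ≈ 95.4 N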